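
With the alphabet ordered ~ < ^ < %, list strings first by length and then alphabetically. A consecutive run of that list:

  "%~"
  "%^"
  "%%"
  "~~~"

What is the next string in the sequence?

~~^

The successor of ~~~ increments the rightmost position that isn't already % and resets every position after it to ~.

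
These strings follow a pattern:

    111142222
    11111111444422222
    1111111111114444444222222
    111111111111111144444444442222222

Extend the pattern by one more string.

11111111111111111111444444444444422222222

Each string has the form 1^{4n} 4^{3n-2} 2^{n+3} (n = 1, 2, …).
For the next term, n = 5, so the run lengths are 20, 13, 8.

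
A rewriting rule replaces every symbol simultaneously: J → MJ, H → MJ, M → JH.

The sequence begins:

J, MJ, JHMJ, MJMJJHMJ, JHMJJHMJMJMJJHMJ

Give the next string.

φ(JHMJJHMJMJMJJHMJ) expands symbol-by-symbol to MJ MJ JH MJ MJ MJ JH MJ JH MJ JH MJ MJ MJ JH MJ; joining the 16 pieces gives the next term.

MJMJJHMJMJMJJHMJJHMJJHMJMJMJJHMJ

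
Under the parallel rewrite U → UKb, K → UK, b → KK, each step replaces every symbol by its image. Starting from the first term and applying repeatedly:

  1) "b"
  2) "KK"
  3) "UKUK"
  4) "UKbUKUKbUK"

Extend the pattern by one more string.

UKbUKKKUKbUKUKbUKKKUKbUK

Apply φ to UKbUKUKbUK symbol by symbol: U→UKb, K→UK, b→KK, U→UKb, K→UK, U→UKb, K→UK, b→KK, U→UKb, K→UK; joined: UKb UK KK UKb UK UKb UK KK UKb UK.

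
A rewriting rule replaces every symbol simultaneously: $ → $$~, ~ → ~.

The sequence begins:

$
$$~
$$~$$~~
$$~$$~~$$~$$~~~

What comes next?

Rewriting the 15 symbols of $$~$$~~$$~$$~~~ one by one yields $$~ $$~ ~ $$~ $$~ ~ ~ $$~ $$~ ~ $$~ $$~ ~ ~ ~; concatenated:

$$~$$~~$$~$$~~~$$~$$~~$$~$$~~~~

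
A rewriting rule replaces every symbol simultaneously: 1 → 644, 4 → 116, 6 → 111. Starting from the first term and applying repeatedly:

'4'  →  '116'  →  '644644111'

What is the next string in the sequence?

Rewriting each symbol of 644644111: 6→111, 4→116, 4→116, 6→111, 4→116, 4→116, 1→644, 1→644, 1→644, which concatenates to 111 116 116 111 116 116 644 644 644.

111116116111116116644644644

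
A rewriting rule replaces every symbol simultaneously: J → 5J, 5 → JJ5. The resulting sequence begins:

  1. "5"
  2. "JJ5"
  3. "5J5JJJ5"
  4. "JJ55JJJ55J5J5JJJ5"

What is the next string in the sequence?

5J5JJJ5JJ55J5J5JJJ5JJ55JJJ55JJJ55J5J5JJJ5

Replace each of the 17 characters of JJ55JJJ55J5J5JJJ5 in place — 5J 5J JJ5 JJ5 5J 5J 5J JJ5 JJ5 5J JJ5 5J JJ5 5J 5J 5J JJ5 — and concatenate.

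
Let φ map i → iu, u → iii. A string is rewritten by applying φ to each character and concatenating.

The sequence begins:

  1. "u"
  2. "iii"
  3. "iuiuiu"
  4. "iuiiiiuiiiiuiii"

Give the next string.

Applying the rule to each of the 15 symbols of iuiiiiuiiiiuiii gives the pieces iu iii iu iu iu iu iii iu iu iu iu iii iu iu iu, which concatenate to the answer.

iuiiiiuiuiuiuiiiiuiuiuiuiiiiuiuiu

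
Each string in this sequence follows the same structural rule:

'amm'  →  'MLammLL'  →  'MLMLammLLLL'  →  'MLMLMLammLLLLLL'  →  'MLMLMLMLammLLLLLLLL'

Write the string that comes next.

MLMLMLMLMLammLLLLLLLLLL

s(k+1) = ML·s(k)·LL, so each term gains ML as a prefix and LL as a suffix.
So the next term is ML·MLMLMLMLammLLLLLLLL·LL.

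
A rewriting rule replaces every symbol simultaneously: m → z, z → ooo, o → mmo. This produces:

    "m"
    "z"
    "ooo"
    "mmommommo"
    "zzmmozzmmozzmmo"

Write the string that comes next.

Rewriting the 15 symbols of zzmmozzmmozzmmo one by one yields ooo ooo z z mmo ooo ooo z z mmo ooo ooo z z mmo; concatenated:

oooooozzmmooooooozzmmooooooozzmmo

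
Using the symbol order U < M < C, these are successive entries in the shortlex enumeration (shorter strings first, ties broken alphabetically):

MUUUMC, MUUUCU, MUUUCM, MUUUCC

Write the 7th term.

MUUMUC

Advancing 3 positions from MUUUCC through MUUUCC → MUUMUU → MUUMUM reaches term 7.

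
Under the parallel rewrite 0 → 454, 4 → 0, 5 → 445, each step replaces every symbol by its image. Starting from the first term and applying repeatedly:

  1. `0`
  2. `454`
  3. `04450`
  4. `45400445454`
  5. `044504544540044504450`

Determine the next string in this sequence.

4540044545404450044504544540044545400445454

φ(044504544540044504450) expands symbol-by-symbol to 454 0 0 445 454 0 445 0 0 445 0 454 454 0 0 445 454 0 0 445 454; joining the 21 pieces gives the next term.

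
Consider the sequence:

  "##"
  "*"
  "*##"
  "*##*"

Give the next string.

*##**##

Each term (from the third on) is the previous term followed by the one before it: term 3 = *·## = *##.
The next term joins *##* and *##.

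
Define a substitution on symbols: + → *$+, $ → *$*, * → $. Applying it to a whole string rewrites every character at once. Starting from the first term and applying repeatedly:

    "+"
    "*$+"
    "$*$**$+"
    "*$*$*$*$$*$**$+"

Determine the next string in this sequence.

$*$*$*$*$*$*$*$**$*$*$*$$*$**$+

Replace each of the 15 characters of *$*$*$*$$*$**$+ in place — $ *$* $ *$* $ *$* $ *$* *$* $ *$* $ $ *$* *$+ — and concatenate.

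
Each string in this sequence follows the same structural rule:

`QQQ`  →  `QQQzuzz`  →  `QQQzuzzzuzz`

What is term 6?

The strings grow by a fixed suffix zuzz each time.
From QQQzuzzzuzz, 3 further steps: QQQzuzzzuzz → QQQzuzzzuzzzuzz → QQQzuzzzuzzzuzzzuzz → (answer).

QQQzuzzzuzzzuzzzuzzzuzz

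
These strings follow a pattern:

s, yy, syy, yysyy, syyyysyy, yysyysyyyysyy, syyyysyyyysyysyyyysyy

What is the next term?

This is a Fibonacci-style word recurrence s(k) = s(k−2)·s(k−1): e.g. s·yy = syy.
Continuing: yysyysyyyysyy · syyyysyyyysyysyyyysyy gives term 8.

yysyysyyyysyysyyyysyyyysyysyyyysyy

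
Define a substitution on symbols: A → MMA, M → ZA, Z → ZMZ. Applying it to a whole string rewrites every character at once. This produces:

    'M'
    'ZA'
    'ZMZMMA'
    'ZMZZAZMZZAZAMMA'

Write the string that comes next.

Applying the rule to each of the 15 symbols of ZMZZAZMZZAZAMMA gives the pieces ZMZ ZA ZMZ ZMZ MMA ZMZ ZA ZMZ ZMZ MMA ZMZ MMA ZA ZA MMA, which concatenate to the answer.

ZMZZAZMZZMZMMAZMZZAZMZZMZMMAZMZMMAZAZAMMA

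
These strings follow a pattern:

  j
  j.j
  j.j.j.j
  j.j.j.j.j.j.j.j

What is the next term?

Every step duplicates the string with '.' between the halves.
One more doubling of j.j.j.j.j.j.j.j gives the answer.

j.j.j.j.j.j.j.j.j.j.j.j.j.j.j.j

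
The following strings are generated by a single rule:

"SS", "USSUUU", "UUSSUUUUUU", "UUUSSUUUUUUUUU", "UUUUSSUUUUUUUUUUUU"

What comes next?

Each term wraps the previous one in U on the left and UUU on the right.
One more step from UUUUSSUUUUUUUUUUUU gives the answer.

UUUUUSSUUUUUUUUUUUUUUU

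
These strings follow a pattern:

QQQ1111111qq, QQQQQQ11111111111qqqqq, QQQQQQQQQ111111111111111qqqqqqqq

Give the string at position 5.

Reading off run lengths: Q runs 3, 6, 9; 1 runs 7, 11, 15; q runs 2, 5, 8 — each is linear in n (n = 1, 2, …).
At n = 5 the blocks have lengths 15, 23, 14.

QQQQQQQQQQQQQQQ11111111111111111111111qqqqqqqqqqqqqq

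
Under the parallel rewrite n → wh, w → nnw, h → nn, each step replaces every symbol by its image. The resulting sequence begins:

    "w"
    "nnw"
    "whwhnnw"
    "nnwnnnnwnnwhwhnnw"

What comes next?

Rewriting the 17 symbols of nnwnnnnwnnwhwhnnw one by one yields wh wh nnw wh wh wh wh nnw wh wh nnw nn nnw nn wh wh nnw; concatenated:

whwhnnwwhwhwhwhnnwwhwhnnwnnnnwnnwhwhnnw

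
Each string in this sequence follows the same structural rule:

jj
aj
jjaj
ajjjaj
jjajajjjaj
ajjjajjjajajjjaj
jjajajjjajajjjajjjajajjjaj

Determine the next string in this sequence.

This is a Fibonacci-style word recurrence s(k) = s(k−2)·s(k−1): e.g. jj·aj = jjaj.
The next term joins ajjjajjjajajjjaj and jjajajjjajajjjajjjajajjjaj.

ajjjajjjajajjjajjjajajjjajajjjajjjajajjjaj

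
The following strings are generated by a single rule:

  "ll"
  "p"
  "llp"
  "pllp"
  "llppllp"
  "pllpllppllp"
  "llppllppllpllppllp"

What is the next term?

Each term (from the third on) is the two preceding terms concatenated in order: term 3 = ll·p = llp.
The next term joins pllpllppllp and llppllppllpllppllp.

pllpllppllpllppllppllpllppllp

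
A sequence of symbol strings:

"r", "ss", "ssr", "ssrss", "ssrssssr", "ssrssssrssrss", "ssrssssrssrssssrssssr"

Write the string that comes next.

Each term (from the third on) is the previous term followed by the one before it: term 3 = ss·r = ssr.
Continuing: ssrssssrssrssssrssssr · ssrssssrssrss gives term 8.

ssrssssrssrssssrssssrssrssssrssrss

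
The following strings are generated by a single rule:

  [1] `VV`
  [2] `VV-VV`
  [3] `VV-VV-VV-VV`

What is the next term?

VV-VV-VV-VV-VV-VV-VV-VV

s(k+1) = s(k)·-·s(k) — each term doubles the last with '-' between the halves.
One more doubling of VV-VV-VV-VV gives the answer.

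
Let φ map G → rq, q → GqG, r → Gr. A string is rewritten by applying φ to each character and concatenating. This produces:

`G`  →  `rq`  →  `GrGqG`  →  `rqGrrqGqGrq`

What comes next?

GrGqGrqGrGrGqGrqGqGrqGrGqG

Rewriting each symbol of rqGrrqGqGrq: r→Gr, q→GqG, G→rq, r→Gr, r→Gr, q→GqG, G→rq, q→GqG, G→rq, r→Gr, q→GqG, which concatenates to Gr GqG rq Gr Gr GqG rq GqG rq Gr GqG.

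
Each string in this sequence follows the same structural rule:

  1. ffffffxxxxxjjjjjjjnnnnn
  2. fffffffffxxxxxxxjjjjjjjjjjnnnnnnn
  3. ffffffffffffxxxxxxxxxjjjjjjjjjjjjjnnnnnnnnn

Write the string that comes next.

Each string has the form f^{3n} x^{2n+1} j^{3n+1} n^{2n+1}, where the shown terms are n = 2, 3, 4.
At n = 5 the blocks have lengths 15, 11, 16, 11.

fffffffffffffffxxxxxxxxxxxjjjjjjjjjjjjjjjjnnnnnnnnnnn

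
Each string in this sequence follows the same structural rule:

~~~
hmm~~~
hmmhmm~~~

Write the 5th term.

hmmhmmhmmhmm~~~

Every step adds hmm at the front: s(k+1) = hmm·s(k).
From hmmhmm~~~, 2 further steps: hmmhmm~~~ → hmmhmmhmm~~~ → (answer).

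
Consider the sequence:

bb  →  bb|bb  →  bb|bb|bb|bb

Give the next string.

Every step duplicates the string with '|' between the halves.
Doubling bb|bb|bb|bb with '|' between the halves:

bb|bb|bb|bb|bb|bb|bb|bb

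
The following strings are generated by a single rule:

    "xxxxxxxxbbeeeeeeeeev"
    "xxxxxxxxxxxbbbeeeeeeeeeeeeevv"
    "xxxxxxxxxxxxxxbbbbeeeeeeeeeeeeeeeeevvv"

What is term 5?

xxxxxxxxxxxxxxxxxxxxbbbbbbeeeeeeeeeeeeeeeeeeeeeeeeevvvvv

Reading off run lengths: x runs 8, 11, 14; b runs 2, 3, 4; e runs 9, 13, 17; v runs 1, 2, 3 — each is linear in n, where the shown terms are n = 2, 3, 4.
For term 5, n = 6, so the run lengths are 20, 6, 25, 5.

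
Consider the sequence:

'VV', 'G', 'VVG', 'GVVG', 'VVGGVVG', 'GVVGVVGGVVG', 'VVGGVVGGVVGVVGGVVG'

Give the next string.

GVVGVVGGVVGVVGGVVGGVVGVVGGVVG

Each term (from the third on) is the two preceding terms concatenated in order: term 3 = VV·G = VVG.
The next term joins GVVGVVGGVVG and VVGGVVGGVVGVVGGVVG.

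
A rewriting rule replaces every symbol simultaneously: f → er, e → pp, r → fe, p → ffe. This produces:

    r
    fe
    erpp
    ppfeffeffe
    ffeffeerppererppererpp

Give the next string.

Replace each of the 22 characters of ffeffeerppererppererpp in place — er er pp er er pp pp fe ffe ffe pp fe pp fe ffe ffe pp fe pp fe ffe ffe — and concatenate.

ererppererppppfeffeffeppfeppfeffeffeppfeppfeffeffe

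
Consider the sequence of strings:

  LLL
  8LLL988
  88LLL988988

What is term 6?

88888LLL988988988988988

s(k+1) = 8·s(k)·988, so each term gains 8 as a prefix and 988 as a suffix.
From 88LLL988988, 3 further steps: 88LLL988988 → 888LLL988988988 → 8888LLL988988988988 → (answer).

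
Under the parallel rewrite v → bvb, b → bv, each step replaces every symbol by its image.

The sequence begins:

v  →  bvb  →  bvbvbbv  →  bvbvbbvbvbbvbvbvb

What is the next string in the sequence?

bvbvbbvbvbbvbvbvbbvbvbbvbvbvbbvbvbbvbvbbv

Replace each of the 17 characters of bvbvbbvbvbbvbvbvb in place — bv bvb bv bvb bv bv bvb bv bvb bv bv bvb bv bvb bv bvb bv — and concatenate.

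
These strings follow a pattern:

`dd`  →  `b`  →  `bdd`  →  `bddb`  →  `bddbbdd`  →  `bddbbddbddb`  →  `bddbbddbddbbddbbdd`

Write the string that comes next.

Each term (from the third on) is the previous term followed by the one before it: term 3 = b·dd = bdd.
So term 8 is bddbbddbddbbddbbdd·bddbbddbddb.

bddbbddbddbbddbbddbddbbddbddb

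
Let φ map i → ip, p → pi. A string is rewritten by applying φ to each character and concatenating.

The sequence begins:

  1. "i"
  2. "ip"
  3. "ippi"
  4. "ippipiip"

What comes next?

ippipiippiipippi

Expanding ippipiip: i→ip, p→pi, p→pi, i→ip, p→pi, i→ip, i→ip, p→pi. Concatenated: ip pi pi ip pi ip ip pi.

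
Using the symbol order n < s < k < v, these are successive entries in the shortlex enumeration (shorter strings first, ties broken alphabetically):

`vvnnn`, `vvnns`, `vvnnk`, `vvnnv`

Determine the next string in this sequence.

vvnsn

Find the rightmost character of vvnnv below v, bump it to the next letter, and reset everything to its right to n.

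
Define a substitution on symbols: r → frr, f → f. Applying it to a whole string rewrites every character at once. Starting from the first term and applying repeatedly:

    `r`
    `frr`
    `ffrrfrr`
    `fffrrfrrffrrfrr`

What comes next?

Replace each of the 15 characters of fffrrfrrffrrfrr in place — f f f frr frr f frr frr f f frr frr f frr frr — and concatenate.

ffffrrfrrffrrfrrfffrrfrrffrrfrr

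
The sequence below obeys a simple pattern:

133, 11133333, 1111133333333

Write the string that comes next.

Term n consists of 2n-1 1's, followed by 3n-1 3's (n = 1, 2, …).
Setting n = 4 gives 7, 11 characters in each block.

111111133333333333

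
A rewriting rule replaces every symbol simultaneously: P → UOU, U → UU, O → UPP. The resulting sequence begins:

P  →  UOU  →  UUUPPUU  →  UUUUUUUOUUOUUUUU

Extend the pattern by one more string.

UUUUUUUUUUUUUUUPPUUUUUPPUUUUUUUUUU

Applying the rule to each of the 16 symbols of UUUUUUUOUUOUUUUU gives the pieces UU UU UU UU UU UU UU UPP UU UU UPP UU UU UU UU UU, which concatenate to the answer.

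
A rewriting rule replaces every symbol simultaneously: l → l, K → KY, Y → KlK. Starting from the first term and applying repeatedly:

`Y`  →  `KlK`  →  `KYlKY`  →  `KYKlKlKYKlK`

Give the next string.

KYKlKKYlKYlKYKlKKYlKY

Apply φ to KYKlKlKYKlK symbol by symbol: K→KY, Y→KlK, K→KY, l→l, K→KY, l→l, K→KY, Y→KlK, K→KY, l→l, K→KY; joined: KY KlK KY l KY l KY KlK KY l KY.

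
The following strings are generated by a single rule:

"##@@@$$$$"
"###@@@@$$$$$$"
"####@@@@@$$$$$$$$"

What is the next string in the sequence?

#####@@@@@@$$$$$$$$$$

Each string has the form #^{n} @^{n+1} $^{2n}, where the shown terms are n = 2, 3, 4.
For the next term, n = 5, so the run lengths are 5, 6, 10.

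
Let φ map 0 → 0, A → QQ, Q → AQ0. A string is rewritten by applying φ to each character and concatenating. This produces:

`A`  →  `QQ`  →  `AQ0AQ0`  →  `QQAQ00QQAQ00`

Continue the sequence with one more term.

Expanding QQAQ00QQAQ00: Q→AQ0, Q→AQ0, A→QQ, Q→AQ0, 0→0, 0→0, Q→AQ0, Q→AQ0, A→QQ, Q→AQ0, 0→0, 0→0. Concatenated: AQ0 AQ0 QQ AQ0 0 0 AQ0 AQ0 QQ AQ0 0 0.

AQ0AQ0QQAQ000AQ0AQ0QQAQ000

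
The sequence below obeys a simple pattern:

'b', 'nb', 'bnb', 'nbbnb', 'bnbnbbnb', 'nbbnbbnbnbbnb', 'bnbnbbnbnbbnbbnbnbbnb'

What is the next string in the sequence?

This is a Fibonacci-style word recurrence s(k) = s(k−2)·s(k−1): e.g. b·nb = bnb.
Continuing: nbbnbbnbnbbnb · bnbnbbnbnbbnbbnbnbbnb gives term 8.

nbbnbbnbnbbnbbnbnbbnbnbbnbbnbnbbnb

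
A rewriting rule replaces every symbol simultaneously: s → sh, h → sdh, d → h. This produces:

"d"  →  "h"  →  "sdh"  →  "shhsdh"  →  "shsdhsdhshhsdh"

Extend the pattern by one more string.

shsdhshhsdhshhsdhshsdhsdhshhsdh

φ(shsdhsdhshhsdh) expands symbol-by-symbol to sh sdh sh h sdh sh h sdh sh sdh sdh sh h sdh; joining the 14 pieces gives the next term.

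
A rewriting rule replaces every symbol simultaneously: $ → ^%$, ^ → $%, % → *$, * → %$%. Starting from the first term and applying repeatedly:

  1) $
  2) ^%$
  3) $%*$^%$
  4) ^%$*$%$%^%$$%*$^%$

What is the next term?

$%*$^%$%$%^%$*$^%$*$$%*$^%$^%$*$%$%^%$$%*$^%$

φ(^%$*$%$%^%$$%*$^%$) expands symbol-by-symbol to $% *$ ^%$ %$% ^%$ *$ ^%$ *$ $% *$ ^%$ ^%$ *$ %$% ^%$ $% *$ ^%$; joining the 18 pieces gives the next term.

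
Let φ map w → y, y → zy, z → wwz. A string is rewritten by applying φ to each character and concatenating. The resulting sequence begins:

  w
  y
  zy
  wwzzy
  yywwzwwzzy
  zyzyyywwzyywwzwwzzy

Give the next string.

Rewriting the 19 symbols of zyzyyywwzyywwzwwzzy one by one yields wwz zy wwz zy zy zy y y wwz zy zy y y wwz y y wwz wwz zy; concatenated:

wwzzywwzzyzyzyyywwzzyzyyywwzyywwzwwzzy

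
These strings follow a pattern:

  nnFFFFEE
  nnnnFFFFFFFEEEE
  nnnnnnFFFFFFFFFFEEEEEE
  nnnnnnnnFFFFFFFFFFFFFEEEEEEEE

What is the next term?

nnnnnnnnnnFFFFFFFFFFFFFFFFEEEEEEEEEE

Term n consists of 2n n's, followed by 3n+1 F's, followed by 2n E's (n = 1, 2, …).
At n = 5 the blocks have lengths 10, 16, 10.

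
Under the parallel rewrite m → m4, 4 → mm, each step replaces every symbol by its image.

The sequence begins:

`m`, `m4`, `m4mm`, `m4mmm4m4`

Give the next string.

Expanding m4mmm4m4: m→m4, 4→mm, m→m4, m→m4, m→m4, 4→mm, m→m4, 4→mm. Concatenated: m4 mm m4 m4 m4 mm m4 mm.

m4mmm4m4m4mmm4mm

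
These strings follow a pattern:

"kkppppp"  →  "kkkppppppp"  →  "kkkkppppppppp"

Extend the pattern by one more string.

Reading off run lengths: k runs 2, 3, 4; p runs 5, 7, 9 — each is linear in n, where the shown terms are n = 3, 4, 5.
Setting n = 6 gives 5, 11 characters in each block.

kkkkkppppppppppp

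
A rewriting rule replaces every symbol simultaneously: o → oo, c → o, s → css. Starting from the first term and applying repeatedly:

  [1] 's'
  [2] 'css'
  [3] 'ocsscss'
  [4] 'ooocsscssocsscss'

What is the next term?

ooooooocsscssocsscssooocsscssocsscss

φ(ooocsscssocsscss) expands symbol-by-symbol to oo oo oo o css css o css css oo o css css o css css; joining the 16 pieces gives the next term.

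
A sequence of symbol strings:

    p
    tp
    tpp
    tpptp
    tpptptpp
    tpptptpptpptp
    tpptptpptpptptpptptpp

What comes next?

tpptptpptpptptpptptpptpptptpptpptp

This is a Fibonacci-style word recurrence s(k) = s(k−1)·s(k−2): e.g. tp·p = tpp.
Continuing: tpptptpptpptptpptptpp · tpptptpptpptp gives term 8.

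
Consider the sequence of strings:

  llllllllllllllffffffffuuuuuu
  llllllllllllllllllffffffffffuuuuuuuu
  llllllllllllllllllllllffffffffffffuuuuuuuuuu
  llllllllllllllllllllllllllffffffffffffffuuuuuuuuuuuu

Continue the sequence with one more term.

Reading off run lengths: l runs 14, 18, 22, 26; f runs 8, 10, 12, 14; u runs 6, 8, 10, 12 — each is linear in n, where the shown terms are n = 3, 4, 5, 6.
For the next term, n = 7, so the run lengths are 30, 16, 14.

llllllllllllllllllllllllllllllffffffffffffffffuuuuuuuuuuuuuu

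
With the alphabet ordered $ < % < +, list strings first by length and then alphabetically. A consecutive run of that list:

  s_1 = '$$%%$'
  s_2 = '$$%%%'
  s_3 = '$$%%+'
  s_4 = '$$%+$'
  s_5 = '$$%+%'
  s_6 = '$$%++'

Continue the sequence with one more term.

$$+$$

Find the rightmost character of $$%++ below +, bump it to the next letter, and reset everything to its right to $.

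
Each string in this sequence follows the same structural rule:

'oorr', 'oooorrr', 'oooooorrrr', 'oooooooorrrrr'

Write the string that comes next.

oooooooooorrrrrr

Term n consists of 2n o's, followed by n+1 r's (n = 1, 2, …).
Setting n = 5 gives 10, 6 characters in each block.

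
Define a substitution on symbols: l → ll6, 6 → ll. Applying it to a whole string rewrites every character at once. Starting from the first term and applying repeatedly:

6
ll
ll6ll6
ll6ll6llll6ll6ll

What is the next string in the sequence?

φ(ll6ll6llll6ll6ll) expands symbol-by-symbol to ll6 ll6 ll ll6 ll6 ll ll6 ll6 ll6 ll6 ll ll6 ll6 ll ll6 ll6; joining the 16 pieces gives the next term.

ll6ll6llll6ll6llll6ll6ll6ll6llll6ll6llll6ll6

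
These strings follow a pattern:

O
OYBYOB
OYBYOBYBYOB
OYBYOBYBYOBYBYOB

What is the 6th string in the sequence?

The strings grow by a fixed suffix YBYOB each time.
From OYBYOBYBYOBYBYOB, 2 further steps: OYBYOBYBYOBYBYOB → OYBYOBYBYOBYBYOBYBYOB → (answer).

OYBYOBYBYOBYBYOBYBYOBYBYOB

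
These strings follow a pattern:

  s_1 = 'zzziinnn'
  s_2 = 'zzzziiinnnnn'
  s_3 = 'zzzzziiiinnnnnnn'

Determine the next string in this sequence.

Reading off run lengths: z runs 3, 4, 5; i runs 2, 3, 4; n runs 3, 5, 7 — each is linear in n, where the shown terms are n = 2, 3, 4.
Setting n = 5 gives 6, 5, 9 characters in each block.

zzzzzziiiiinnnnnnnnn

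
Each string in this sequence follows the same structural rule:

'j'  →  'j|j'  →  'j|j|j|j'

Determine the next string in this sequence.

Each string is two copies of the previous one joined by '|'.
Doubling j|j|j|j with '|' between the halves:

j|j|j|j|j|j|j|j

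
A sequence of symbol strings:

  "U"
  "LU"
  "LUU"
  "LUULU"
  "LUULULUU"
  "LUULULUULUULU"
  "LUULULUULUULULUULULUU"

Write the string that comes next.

From term 3 onward, concatenate the last term with the second-to-last: LU·U = LUU, LUU·LU = LUULU, …
So term 8 is LUULULUULUULULUULULUU·LUULULUULUULU.

LUULULUULUULULUULULUULUULULUULUULU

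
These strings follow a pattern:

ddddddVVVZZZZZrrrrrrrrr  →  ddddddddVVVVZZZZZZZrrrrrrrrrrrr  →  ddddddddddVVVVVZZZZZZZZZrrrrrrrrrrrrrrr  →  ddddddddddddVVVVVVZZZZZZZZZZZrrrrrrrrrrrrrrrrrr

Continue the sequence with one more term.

ddddddddddddddVVVVVVVZZZZZZZZZZZZZrrrrrrrrrrrrrrrrrrrrr

Term n consists of 2n+2 d's, followed by n+1 V's, followed by 2n+1 Z's, followed by 3n+3 r's, where the shown terms are n = 2, 3, 4, 5.
Setting n = 6 gives 14, 7, 13, 21 characters in each block.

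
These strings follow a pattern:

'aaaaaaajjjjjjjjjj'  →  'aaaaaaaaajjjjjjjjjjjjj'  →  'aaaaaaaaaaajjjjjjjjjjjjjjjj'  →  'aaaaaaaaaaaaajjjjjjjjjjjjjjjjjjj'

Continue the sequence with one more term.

aaaaaaaaaaaaaaajjjjjjjjjjjjjjjjjjjjjj

Term n consists of 2n+1 a's, followed by 3n+1 j's, where the shown terms are n = 3, 4, 5, 6.
For the next term, n = 7, so the run lengths are 15, 22.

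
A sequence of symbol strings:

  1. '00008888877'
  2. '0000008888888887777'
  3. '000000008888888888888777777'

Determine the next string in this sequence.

00000000008888888888888888877777777

The n-th term is 2n+2 0's then 4n+1 8's then 2n 7's (n = 1, 2, …).
Setting n = 4 gives 10, 17, 8 characters in each block.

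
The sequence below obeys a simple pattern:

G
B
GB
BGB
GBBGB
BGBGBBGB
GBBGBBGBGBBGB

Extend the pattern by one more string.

From term 3 onward, concatenate the second-to-last term with the last: G·B = GB, B·GB = BGB, …
So term 8 is BGBGBBGB·GBBGBBGBGBBGB.

BGBGBBGBGBBGBBGBGBBGB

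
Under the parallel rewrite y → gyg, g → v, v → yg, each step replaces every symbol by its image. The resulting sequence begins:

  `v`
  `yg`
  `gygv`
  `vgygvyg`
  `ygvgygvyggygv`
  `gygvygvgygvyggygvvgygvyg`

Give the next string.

φ(gygvygvgygvyggygvvgygvyg) expands symbol-by-symbol to v gyg v yg gyg v yg v gyg v yg gyg v v gyg v yg yg v gyg v yg gyg v; joining the 24 pieces gives the next term.

vgygvyggygvygvgygvyggygvvgygvygygvgygvyggygv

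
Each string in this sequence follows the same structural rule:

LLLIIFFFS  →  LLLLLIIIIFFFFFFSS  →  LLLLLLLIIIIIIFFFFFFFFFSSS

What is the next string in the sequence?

LLLLLLLLLIIIIIIIIFFFFFFFFFFFFSSSS

Reading off run lengths: L runs 3, 5, 7; I runs 2, 4, 6; F runs 3, 6, 9; S runs 1, 2, 3 — each is linear in n (n = 1, 2, …).
Setting n = 4 gives 9, 8, 12, 4 characters in each block.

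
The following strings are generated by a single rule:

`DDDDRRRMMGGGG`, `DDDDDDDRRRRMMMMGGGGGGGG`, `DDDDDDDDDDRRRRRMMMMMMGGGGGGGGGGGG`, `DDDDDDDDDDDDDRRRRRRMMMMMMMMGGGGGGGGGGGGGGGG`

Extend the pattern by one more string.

Term n consists of 3n+1 D's, followed by n+2 R's, followed by 2n M's, followed by 4n G's (n = 1, 2, …).
Setting n = 5 gives 16, 7, 10, 20 characters in each block.

DDDDDDDDDDDDDDDDRRRRRRRMMMMMMMMMMGGGGGGGGGGGGGGGGGGGG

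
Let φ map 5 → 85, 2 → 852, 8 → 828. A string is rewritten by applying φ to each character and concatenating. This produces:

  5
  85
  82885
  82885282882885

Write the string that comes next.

Applying the rule to each of the 14 symbols of 82885282882885 gives the pieces 828 852 828 828 85 852 828 852 828 828 852 828 828 85, which concatenate to the answer.

8288528288288585282885282882885282882885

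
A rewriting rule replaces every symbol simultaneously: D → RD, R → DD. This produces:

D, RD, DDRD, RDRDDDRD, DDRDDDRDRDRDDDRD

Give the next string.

RDRDDDRDRDRDDDRDDDRDDDRDRDRDDDRD

Applying the rule to each of the 16 symbols of DDRDDDRDRDRDDDRD gives the pieces RD RD DD RD RD RD DD RD DD RD DD RD RD RD DD RD, which concatenate to the answer.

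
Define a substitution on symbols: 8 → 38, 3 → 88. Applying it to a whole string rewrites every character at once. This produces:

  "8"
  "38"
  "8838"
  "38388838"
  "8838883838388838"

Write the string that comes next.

Replace each of the 16 characters of 8838883838388838 in place — 38 38 88 38 38 38 88 38 88 38 88 38 38 38 88 38 — and concatenate.

38388838383888388838883838388838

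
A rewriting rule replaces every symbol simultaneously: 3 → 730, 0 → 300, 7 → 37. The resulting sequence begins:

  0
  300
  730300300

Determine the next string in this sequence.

37730300730300300730300300

Apply φ to 730300300 symbol by symbol: 7→37, 3→730, 0→300, 3→730, 0→300, 0→300, 3→730, 0→300, 0→300; joined: 37 730 300 730 300 300 730 300 300.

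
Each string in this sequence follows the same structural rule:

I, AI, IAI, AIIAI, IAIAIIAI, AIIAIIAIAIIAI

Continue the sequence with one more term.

Each term (from the third on) is the two preceding terms concatenated in order: term 3 = I·AI = IAI.
Continuing: IAIAIIAI · AIIAIIAIAIIAI gives term 7.

IAIAIIAIAIIAIIAIAIIAI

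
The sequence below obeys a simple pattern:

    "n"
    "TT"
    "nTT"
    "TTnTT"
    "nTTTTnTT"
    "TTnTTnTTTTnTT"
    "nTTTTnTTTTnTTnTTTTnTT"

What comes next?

TTnTTnTTTTnTTnTTTTnTTTTnTTnTTTTnTT

From term 3 onward, concatenate the second-to-last term with the last: n·TT = nTT, TT·nTT = TTnTT, …
So term 8 is TTnTTnTTTTnTT·nTTTTnTTTTnTTnTTTTnTT.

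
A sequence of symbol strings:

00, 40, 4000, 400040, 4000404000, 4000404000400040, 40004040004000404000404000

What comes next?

This is a Fibonacci-style word recurrence s(k) = s(k−1)·s(k−2): e.g. 40·00 = 4000.
Continuing: 40004040004000404000404000 · 4000404000400040 gives term 8.

400040400040004040004040004000404000400040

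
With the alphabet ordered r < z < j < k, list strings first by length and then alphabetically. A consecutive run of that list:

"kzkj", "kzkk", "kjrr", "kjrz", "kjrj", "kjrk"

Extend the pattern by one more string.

kjzr

Find the rightmost character of kjrk below k, bump it to the next letter, and reset everything to its right to r.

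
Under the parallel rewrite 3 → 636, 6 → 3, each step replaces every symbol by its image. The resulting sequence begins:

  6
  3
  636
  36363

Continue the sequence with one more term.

Expanding 36363: 3→636, 6→3, 3→636, 6→3, 3→636. Concatenated: 636 3 636 3 636.

63636363636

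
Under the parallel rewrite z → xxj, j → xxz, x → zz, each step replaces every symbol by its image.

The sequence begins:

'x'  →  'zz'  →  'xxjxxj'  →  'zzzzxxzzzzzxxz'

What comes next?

Rewriting the 14 symbols of zzzzxxzzzzzxxz one by one yields xxj xxj xxj xxj zz zz xxj xxj xxj xxj xxj zz zz xxj; concatenated:

xxjxxjxxjxxjzzzzxxjxxjxxjxxjxxjzzzzxxj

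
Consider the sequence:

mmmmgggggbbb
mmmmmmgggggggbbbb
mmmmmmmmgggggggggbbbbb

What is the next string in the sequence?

Term n consists of 2n m's, followed by 2n+1 g's, followed by n+1 b's, where the shown terms are n = 2, 3, 4.
For the next term, n = 5, so the run lengths are 10, 11, 6.

mmmmmmmmmmgggggggggggbbbbbb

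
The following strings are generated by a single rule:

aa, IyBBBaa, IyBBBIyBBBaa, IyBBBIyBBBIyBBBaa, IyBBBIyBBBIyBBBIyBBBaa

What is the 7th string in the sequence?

IyBBBIyBBBIyBBBIyBBBIyBBBIyBBBaa

The strings grow by a fixed prefix IyBBB each time.
From IyBBBIyBBBIyBBBIyBBBaa, 2 further steps: IyBBBIyBBBIyBBBIyBBBaa → IyBBBIyBBBIyBBBIyBBBIyBBBaa → (answer).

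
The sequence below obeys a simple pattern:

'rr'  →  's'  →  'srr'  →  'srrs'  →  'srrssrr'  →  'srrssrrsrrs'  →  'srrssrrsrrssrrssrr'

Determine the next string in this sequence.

srrssrrsrrssrrssrrsrrssrrsrrs

Each term (from the third on) is the previous term followed by the one before it: term 3 = s·rr = srr.
The next term joins srrssrrsrrssrrssrr and srrssrrsrrs.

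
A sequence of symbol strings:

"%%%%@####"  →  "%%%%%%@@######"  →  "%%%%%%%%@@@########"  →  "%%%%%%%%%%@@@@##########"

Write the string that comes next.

Term n consists of 2n %'s, followed by n-1 @'s, followed by 2n #'s, where the shown terms are n = 2, 3, 4, 5.
Setting n = 6 gives 12, 5, 12 characters in each block.

%%%%%%%%%%%%@@@@@############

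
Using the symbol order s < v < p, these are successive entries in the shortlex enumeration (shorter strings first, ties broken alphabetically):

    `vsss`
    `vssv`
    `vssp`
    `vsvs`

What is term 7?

Continuing the enumeration 3 steps past vsvs: vsvs → vsvv → vsvp → (answer).

vsps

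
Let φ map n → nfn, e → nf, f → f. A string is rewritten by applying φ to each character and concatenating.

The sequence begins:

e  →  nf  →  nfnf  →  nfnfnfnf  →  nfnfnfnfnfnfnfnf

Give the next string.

φ(nfnfnfnfnfnfnfnf) expands symbol-by-symbol to nfn f nfn f nfn f nfn f nfn f nfn f nfn f nfn f; joining the 16 pieces gives the next term.

nfnfnfnfnfnfnfnfnfnfnfnfnfnfnfnf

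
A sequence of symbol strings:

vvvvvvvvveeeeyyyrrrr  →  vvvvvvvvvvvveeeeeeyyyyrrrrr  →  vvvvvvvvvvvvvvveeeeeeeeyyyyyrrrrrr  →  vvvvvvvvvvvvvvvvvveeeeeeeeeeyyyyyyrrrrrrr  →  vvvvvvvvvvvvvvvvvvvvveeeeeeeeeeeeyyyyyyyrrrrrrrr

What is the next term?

Reading off run lengths: v runs 9, 12, 15, 18, 21; e runs 4, 6, 8, 10, 12; y runs 3, 4, 5, 6, 7; r runs 4, 5, 6, 7, 8 — each is linear in n, where the shown terms are n = 3, 4, 5, 6, 7.
At n = 8 the blocks have lengths 24, 14, 8, 9.

vvvvvvvvvvvvvvvvvvvvvvvveeeeeeeeeeeeeeyyyyyyyyrrrrrrrrr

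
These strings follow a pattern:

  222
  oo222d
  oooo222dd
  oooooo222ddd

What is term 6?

s(k+1) = oo·s(k)·d, so each term gains oo as a prefix and d as a suffix.
From oooooo222ddd, 2 further steps: oooooo222ddd → oooooooo222dddd → (answer).

oooooooooo222ddddd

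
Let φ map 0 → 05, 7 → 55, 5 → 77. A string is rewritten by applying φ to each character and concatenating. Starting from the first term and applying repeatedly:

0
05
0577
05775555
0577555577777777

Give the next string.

φ(0577555577777777) expands symbol-by-symbol to 05 77 55 55 77 77 77 77 55 55 55 55 55 55 55 55; joining the 16 pieces gives the next term.

05775555777777775555555555555555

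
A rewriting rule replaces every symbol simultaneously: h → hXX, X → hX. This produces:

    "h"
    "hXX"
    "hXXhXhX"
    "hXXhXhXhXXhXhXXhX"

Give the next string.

Rewriting the 17 symbols of hXXhXhXhXXhXhXXhX one by one yields hXX hX hX hXX hX hXX hX hXX hX hX hXX hX hXX hX hX hXX hX; concatenated:

hXXhXhXhXXhXhXXhXhXXhXhXhXXhXhXXhXhXhXXhX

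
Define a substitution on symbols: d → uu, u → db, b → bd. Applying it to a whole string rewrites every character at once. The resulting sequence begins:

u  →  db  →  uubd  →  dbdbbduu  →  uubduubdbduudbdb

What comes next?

Rewriting the 16 symbols of uubduubdbduudbdb one by one yields db db bd uu db db bd uu bd uu db db uu bd uu bd; concatenated:

dbdbbduudbdbbduubduudbdbuubduubd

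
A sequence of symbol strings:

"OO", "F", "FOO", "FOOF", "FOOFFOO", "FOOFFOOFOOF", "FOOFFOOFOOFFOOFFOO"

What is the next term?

FOOFFOOFOOFFOOFFOOFOOFFOOFOOF

From term 3 onward, concatenate the last term with the second-to-last: F·OO = FOO, FOO·F = FOOF, …
Continuing: FOOFFOOFOOFFOOFFOO · FOOFFOOFOOF gives term 8.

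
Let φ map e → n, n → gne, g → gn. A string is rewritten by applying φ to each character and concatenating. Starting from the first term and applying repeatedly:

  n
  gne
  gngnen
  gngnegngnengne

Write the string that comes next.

Replace each of the 14 characters of gngnegngnengne in place — gn gne gn gne n gn gne gn gne n gne gn gne n — and concatenate.

gngnegngnengngnegngnengnegngnen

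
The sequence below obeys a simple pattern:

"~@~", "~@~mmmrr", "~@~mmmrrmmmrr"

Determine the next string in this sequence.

Every step adds mmmrr to the end: s(k+1) = s(k)·mmmrr.
One more step from ~@~mmmrrmmmrr gives the answer.

~@~mmmrrmmmrrmmmrr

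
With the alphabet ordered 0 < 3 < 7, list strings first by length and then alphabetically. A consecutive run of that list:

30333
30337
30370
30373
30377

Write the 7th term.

Stepping forward 2 times from 30377: 30377 → 30700, then the target.

30703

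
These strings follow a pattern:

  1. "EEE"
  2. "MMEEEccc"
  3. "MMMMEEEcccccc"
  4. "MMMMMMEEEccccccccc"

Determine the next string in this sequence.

Every step adds MM to the front and ccc to the end of the previous string.
Applying this once more to MMMMMMEEEccccccccc:

MMMMMMMMEEEcccccccccccc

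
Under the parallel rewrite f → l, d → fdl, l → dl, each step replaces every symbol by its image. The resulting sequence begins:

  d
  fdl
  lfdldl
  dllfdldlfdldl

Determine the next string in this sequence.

Rewriting the 13 symbols of dllfdldlfdldl one by one yields fdl dl dl l fdl dl fdl dl l fdl dl fdl dl; concatenated:

fdldldllfdldlfdldllfdldlfdldl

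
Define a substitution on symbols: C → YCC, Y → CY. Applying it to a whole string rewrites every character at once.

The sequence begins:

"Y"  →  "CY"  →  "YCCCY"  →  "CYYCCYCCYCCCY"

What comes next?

YCCCYCYYCCYCCCYYCCYCCCYYCCYCCYCCCY

Applying the rule to each of the 13 symbols of CYYCCYCCYCCCY gives the pieces YCC CY CY YCC YCC CY YCC YCC CY YCC YCC YCC CY, which concatenate to the answer.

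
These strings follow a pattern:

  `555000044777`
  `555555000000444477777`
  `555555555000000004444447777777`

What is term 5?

555555555555555000000000000444444444477777777777

The n-th term is 3n 5's then 2n+2 0's then 2n 4's then 2n+1 7's (n = 1, 2, …).
For term 5, n = 5, so the run lengths are 15, 12, 10, 11.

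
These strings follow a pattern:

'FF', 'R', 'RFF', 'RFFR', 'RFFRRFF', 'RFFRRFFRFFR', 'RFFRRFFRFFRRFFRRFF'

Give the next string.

This is a Fibonacci-style word recurrence s(k) = s(k−1)·s(k−2): e.g. R·FF = RFF.
Continuing: RFFRRFFRFFRRFFRRFF · RFFRRFFRFFR gives term 8.

RFFRRFFRFFRRFFRRFFRFFRRFFRFFR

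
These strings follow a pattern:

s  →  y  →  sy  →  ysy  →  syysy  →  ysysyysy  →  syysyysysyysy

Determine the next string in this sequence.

ysysyysysyysyysysyysy

From term 3 onward, concatenate the second-to-last term with the last: s·y = sy, y·sy = ysy, …
So term 8 is ysysyysy·syysyysysyysy.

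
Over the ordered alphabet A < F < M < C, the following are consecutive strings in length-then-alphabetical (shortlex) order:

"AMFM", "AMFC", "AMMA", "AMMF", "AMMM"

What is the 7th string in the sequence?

AMCA

Stepping forward 2 times from AMMM: AMMM → AMMC, then the target.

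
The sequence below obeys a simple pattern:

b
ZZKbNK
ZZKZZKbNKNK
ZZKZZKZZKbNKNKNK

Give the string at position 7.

ZZKZZKZZKZZKZZKZZKbNKNKNKNKNKNK

Each term wraps the previous one in ZZK on the left and NK on the right.
From ZZKZZKZZKbNKNKNK, 3 further steps: ZZKZZKZZKbNKNKNK → ZZKZZKZZKZZKbNKNKNKNK → ZZKZZKZZKZZKZZKbNKNKNKNKNK → (answer).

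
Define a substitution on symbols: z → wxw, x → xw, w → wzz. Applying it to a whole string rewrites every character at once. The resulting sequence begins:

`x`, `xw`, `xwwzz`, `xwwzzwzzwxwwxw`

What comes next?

xwwzzwzzwxwwxwwzzwxwwxwwzzxwwzzwzzxwwzz

Applying the rule to each of the 14 symbols of xwwzzwzzwxwwxw gives the pieces xw wzz wzz wxw wxw wzz wxw wxw wzz xw wzz wzz xw wzz, which concatenate to the answer.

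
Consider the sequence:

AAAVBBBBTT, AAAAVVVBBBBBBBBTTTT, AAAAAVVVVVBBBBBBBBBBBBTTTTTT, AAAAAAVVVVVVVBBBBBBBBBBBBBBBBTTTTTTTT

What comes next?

Reading off run lengths: A runs 3, 4, 5, 6; V runs 1, 3, 5, 7; B runs 4, 8, 12, 16; T runs 2, 4, 6, 8 — each is linear in n (n = 1, 2, …).
At n = 5 the blocks have lengths 7, 9, 20, 10.

AAAAAAAVVVVVVVVVBBBBBBBBBBBBBBBBBBBBTTTTTTTTTT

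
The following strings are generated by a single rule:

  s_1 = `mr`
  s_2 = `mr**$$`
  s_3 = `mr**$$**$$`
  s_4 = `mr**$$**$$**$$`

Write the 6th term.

mr**$$**$$**$$**$$**$$

Every step adds **$$ to the end: s(k+1) = s(k)·**$$.
From mr**$$**$$**$$, 2 further steps: mr**$$**$$**$$ → mr**$$**$$**$$**$$ → (answer).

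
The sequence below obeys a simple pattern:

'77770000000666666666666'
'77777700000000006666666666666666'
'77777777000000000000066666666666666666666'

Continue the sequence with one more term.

77777777770000000000000000666666666666666666666666

Each string has the form 7^{2n-2} 0^{3n-2} 6^{4n}, where the shown terms are n = 3, 4, 5.
Setting n = 6 gives 10, 16, 24 characters in each block.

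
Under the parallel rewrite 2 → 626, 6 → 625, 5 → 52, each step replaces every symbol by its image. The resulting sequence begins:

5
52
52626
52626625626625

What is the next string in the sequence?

Rewriting the 14 symbols of 52626625626625 one by one yields 52 626 625 626 625 625 626 52 625 626 625 625 626 52; concatenated:

526266256266256256265262562662562562652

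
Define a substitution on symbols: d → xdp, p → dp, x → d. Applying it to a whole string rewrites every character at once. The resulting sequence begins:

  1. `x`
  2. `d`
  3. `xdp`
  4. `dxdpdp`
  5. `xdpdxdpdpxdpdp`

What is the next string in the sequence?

Rewriting the 14 symbols of xdpdxdpdpxdpdp one by one yields d xdp dp xdp d xdp dp xdp dp d xdp dp xdp dp; concatenated:

dxdpdpxdpdxdpdpxdpdpdxdpdpxdpdp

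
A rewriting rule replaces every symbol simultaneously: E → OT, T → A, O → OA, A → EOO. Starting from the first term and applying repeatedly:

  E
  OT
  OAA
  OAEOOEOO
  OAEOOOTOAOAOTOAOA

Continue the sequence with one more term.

Rewriting the 17 symbols of OAEOOOTOAOAOTOAOA one by one yields OA EOO OT OA OA OA A OA EOO OA EOO OA A OA EOO OA EOO; concatenated:

OAEOOOTOAOAOAAOAEOOOAEOOOAAOAEOOOAEOO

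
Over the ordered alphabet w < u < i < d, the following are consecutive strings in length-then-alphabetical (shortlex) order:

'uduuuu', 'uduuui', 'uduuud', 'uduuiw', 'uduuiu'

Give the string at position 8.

uduudw

Stepping forward 3 times from uduuiu: uduuiu → uduuii → uduuid, then the target.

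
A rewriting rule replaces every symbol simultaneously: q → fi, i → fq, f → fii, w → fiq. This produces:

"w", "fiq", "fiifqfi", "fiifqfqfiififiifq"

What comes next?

fiifqfqfiififiififiifqfqfiifqfiifqfqfiifi

Applying the rule to each of the 17 symbols of fiifqfqfiififiifq gives the pieces fii fq fq fii fi fii fi fii fq fq fii fq fii fq fq fii fi, which concatenate to the answer.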